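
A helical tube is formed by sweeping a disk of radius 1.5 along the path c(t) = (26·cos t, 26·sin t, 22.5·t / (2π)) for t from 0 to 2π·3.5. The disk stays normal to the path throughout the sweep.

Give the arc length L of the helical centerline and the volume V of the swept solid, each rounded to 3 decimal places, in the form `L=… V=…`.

L=577.168 V=4079.757

2πR = 2π·26 = 163.362818
per-turn = √(163.362818² + 22.5²) = √(26687.4103 + 506.25) = √27193.6603 = 164.905004
L = 3.5 × 164.905004 = 577.167514
V = π·1.5² × L = 7.068583 × 577.167514 = 4079.756746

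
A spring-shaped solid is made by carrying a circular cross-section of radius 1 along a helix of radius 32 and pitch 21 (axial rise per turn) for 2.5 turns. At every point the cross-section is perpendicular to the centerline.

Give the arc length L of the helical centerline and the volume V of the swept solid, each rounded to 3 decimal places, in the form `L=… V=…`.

2πR = 2π·32 = 201.061930
per-turn = √(201.061930² + 21²) = √(40425.8996 + 441) = √40866.8996 = 202.155632
L = 2.5 × 202.155632 = 505.389080
V = π·1² × L = 3.141593 × 505.389080 = 1587.726622

L=505.389 V=1587.727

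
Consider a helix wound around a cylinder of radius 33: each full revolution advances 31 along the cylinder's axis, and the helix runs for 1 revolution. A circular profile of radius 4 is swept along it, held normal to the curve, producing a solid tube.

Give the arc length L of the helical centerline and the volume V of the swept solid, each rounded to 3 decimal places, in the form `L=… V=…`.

2πR = 2π·33 = 207.345115
per-turn = √(207.345115² + 31²) = √(42991.9968 + 961) = √43952.9968 = 209.649700
L = 1 × 209.649700 = 209.649700
V = π·4² × L = 50.265482 × 209.649700 = 10538.143325

L=209.650 V=10538.143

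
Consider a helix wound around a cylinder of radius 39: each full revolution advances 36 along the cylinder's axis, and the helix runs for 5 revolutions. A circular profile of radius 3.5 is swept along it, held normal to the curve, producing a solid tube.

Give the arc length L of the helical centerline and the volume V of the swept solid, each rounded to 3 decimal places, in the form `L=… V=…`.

L=1238.373 V=47658.165

2πR = 2π·39 = 245.044227
per-turn = √(245.044227² + 36²) = √(60046.6732 + 1296) = √61342.6732 = 247.674531
L = 5 × 247.674531 = 1238.372654
V = π·3.5² × L = 38.484510 × 1238.372654 = 47658.164783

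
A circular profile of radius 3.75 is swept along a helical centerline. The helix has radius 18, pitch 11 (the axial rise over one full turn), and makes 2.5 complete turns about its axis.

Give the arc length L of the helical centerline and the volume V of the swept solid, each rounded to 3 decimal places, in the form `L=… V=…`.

L=284.078 V=12550.161

2πR = 2π·18 = 113.097336
per-turn = √(113.097336² + 11²) = √(12791.0073 + 121) = √12912.0073 = 113.631014
L = 2.5 × 113.631014 = 284.077535
V = π·3.75² × L = 44.178647 × 284.077535 = 12550.161033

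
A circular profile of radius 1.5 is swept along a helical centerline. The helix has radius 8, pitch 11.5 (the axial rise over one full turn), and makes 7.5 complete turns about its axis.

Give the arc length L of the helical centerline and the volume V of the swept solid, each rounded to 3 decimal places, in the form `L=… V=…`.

L=386.732 V=2733.645

2πR = 2π·8 = 50.265482
per-turn = √(50.265482² + 11.5²) = √(2526.6187 + 132.25) = √2658.8687 = 51.564219
L = 7.5 × 51.564219 = 386.731646
V = π·1.5² × L = 7.068583 × 386.731646 = 2733.644919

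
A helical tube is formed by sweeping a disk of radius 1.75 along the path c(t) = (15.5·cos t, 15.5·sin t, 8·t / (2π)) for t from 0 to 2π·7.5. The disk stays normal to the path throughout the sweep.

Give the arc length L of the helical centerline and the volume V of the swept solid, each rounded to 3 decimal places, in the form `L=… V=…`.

L=732.880 V=7051.137

2πR = 2π·15.5 = 97.389372
per-turn = √(97.389372² + 8²) = √(9484.6898 + 64) = √9548.6898 = 97.717398
L = 7.5 × 97.717398 = 732.880483
V = π·1.75² × L = 9.621128 × 732.880483 = 7051.136574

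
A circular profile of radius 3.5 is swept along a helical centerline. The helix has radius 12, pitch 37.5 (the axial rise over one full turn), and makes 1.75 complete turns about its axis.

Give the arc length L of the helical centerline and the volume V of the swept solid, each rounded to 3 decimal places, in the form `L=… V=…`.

L=147.366 V=5671.293

2πR = 2π·12 = 75.398224
per-turn = √(75.398224² + 37.5²) = √(5684.8921 + 1406.25) = √7091.1421 = 84.208920
L = 1.75 × 84.208920 = 147.365609
V = π·3.5² × L = 38.484510 × 147.365609 = 5671.293264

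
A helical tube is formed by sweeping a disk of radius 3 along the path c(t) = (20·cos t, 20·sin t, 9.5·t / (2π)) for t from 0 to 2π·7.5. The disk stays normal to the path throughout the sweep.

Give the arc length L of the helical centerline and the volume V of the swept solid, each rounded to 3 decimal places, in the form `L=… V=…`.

L=945.167 V=26723.972

2πR = 2π·20 = 125.663706
per-turn = √(125.663706² + 9.5²) = √(15791.3670 + 90.25) = √15881.6170 = 126.022288
L = 7.5 × 126.022288 = 945.167159
V = π·3² × L = 28.274334 × 945.167159 = 26723.971830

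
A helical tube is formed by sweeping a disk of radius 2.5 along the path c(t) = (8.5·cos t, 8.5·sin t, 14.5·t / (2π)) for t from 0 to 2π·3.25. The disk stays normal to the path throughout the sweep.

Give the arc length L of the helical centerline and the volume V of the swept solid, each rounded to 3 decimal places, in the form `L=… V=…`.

L=179.856 V=3531.474

2πR = 2π·8.5 = 53.407075
per-turn = √(53.407075² + 14.5²) = √(2852.3157 + 210.25) = √3062.5657 = 55.340452
L = 3.25 × 55.340452 = 179.856470
V = π·2.5² × L = 19.634954 × 179.856470 = 3531.473536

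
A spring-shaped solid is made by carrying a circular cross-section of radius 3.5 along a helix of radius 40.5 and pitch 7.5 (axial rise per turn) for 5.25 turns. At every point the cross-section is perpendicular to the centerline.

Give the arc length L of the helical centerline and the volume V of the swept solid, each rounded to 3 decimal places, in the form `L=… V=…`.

2πR = 2π·40.5 = 254.469005
per-turn = √(254.469005² + 7.5²) = √(64754.4745 + 56.25) = √64810.7245 = 254.579505
L = 5.25 × 254.579505 = 1336.542402
V = π·3.5² × L = 38.484510 × 1336.542402 = 51436.179458

L=1336.542 V=51436.179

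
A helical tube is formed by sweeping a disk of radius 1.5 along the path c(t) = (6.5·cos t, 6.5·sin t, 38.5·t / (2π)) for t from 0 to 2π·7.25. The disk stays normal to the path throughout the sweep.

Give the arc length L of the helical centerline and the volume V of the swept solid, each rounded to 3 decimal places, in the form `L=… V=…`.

L=406.919 V=2876.341

2πR = 2π·6.5 = 40.840704
per-turn = √(40.840704² + 38.5²) = √(1667.9631 + 1482.25) = √3150.2131 = 56.126760
L = 7.25 × 56.126760 = 406.919007
V = π·1.5² × L = 7.068583 × 406.919007 = 2876.340968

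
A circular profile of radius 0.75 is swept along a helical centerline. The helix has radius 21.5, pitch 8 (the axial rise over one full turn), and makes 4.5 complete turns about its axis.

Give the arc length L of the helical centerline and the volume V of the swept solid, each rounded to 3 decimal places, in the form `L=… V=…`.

L=608.963 V=1076.127

2πR = 2π·21.5 = 135.088484
per-turn = √(135.088484² + 8²) = √(18248.8985 + 64) = √18312.8985 = 135.325159
L = 4.5 × 135.325159 = 608.963213
V = π·0.75² × L = 1.767146 × 608.963213 = 1076.126826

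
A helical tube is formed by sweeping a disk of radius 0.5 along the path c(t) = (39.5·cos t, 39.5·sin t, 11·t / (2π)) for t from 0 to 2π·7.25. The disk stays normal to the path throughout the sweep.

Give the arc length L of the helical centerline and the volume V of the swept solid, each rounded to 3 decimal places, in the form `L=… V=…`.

L=1801.114 V=1414.591

2πR = 2π·39.5 = 248.185820
per-turn = √(248.185820² + 11²) = √(61596.2011 + 121) = √61717.2011 = 248.429469
L = 7.25 × 248.429469 = 1801.113650
V = π·0.5² × L = 0.785398 × 1801.113650 = 1414.591353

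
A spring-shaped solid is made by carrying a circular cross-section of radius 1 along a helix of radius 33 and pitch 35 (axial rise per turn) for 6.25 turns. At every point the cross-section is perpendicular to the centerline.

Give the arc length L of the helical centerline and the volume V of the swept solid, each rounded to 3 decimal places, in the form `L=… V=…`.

2πR = 2π·33 = 207.345115
per-turn = √(207.345115² + 35²) = √(42991.9968 + 1225) = √44216.9968 = 210.278379
L = 6.25 × 210.278379 = 1314.239870
V = π·1² × L = 3.141593 × 1314.239870 = 4128.806321

L=1314.240 V=4128.806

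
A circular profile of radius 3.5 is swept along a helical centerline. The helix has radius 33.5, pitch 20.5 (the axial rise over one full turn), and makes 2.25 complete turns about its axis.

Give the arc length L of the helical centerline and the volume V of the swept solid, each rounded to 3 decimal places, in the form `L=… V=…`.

L=475.836 V=18312.312

2πR = 2π·33.5 = 210.486708
per-turn = √(210.486708² + 20.5²) = √(44304.6542 + 420.25) = √44724.9042 = 211.482633
L = 2.25 × 211.482633 = 475.835925
V = π·3.5² × L = 38.484510 × 475.835925 = 18312.312408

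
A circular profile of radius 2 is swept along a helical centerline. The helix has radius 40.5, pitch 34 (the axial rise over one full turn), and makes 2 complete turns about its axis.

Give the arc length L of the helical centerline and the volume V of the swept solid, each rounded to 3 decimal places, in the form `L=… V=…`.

2πR = 2π·40.5 = 254.469005
per-turn = √(254.469005² + 34²) = √(64754.4745 + 1156) = √65910.4745 = 256.730354
L = 2 × 256.730354 = 513.460707
V = π·2² × L = 12.566371 × 513.460707 = 6452.337543

L=513.461 V=6452.338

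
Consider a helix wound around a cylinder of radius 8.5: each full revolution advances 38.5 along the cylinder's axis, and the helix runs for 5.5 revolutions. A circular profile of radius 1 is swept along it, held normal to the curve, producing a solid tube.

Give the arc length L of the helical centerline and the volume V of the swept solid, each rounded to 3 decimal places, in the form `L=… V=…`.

2πR = 2π·8.5 = 53.407075
per-turn = √(53.407075² + 38.5²) = √(2852.3157 + 1482.25) = √4334.5657 = 65.837418
L = 5.5 × 65.837418 = 362.105802
V = π·1² × L = 3.141593 × 362.105802 = 1137.588926

L=362.106 V=1137.589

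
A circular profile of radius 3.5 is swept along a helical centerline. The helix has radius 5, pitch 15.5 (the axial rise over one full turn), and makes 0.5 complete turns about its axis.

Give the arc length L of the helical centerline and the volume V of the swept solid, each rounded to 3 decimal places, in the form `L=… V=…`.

2πR = 2π·5 = 31.415927
per-turn = √(31.415927² + 15.5²) = √(986.9604 + 240.25) = √1227.2104 = 35.031563
L = 0.5 × 35.031563 = 17.515782
V = π·3.5² × L = 38.484510 × 17.515782 = 674.086278

L=17.516 V=674.086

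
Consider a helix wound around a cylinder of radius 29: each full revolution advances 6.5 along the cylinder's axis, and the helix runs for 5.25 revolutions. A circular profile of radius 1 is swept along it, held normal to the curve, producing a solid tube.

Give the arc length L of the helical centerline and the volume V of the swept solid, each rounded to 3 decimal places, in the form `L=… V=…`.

L=957.223 V=3007.206

2πR = 2π·29 = 182.212374
per-turn = √(182.212374² + 6.5²) = √(33201.3492 + 42.25) = √33243.5992 = 182.328273
L = 5.25 × 182.328273 = 957.223434
V = π·1² × L = 3.141593 × 957.223434 = 3007.206109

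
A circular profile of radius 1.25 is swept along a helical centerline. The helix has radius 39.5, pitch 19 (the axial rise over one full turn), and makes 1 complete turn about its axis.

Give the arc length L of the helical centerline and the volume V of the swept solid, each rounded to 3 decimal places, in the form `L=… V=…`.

2πR = 2π·39.5 = 248.185820
per-turn = √(248.185820² + 19²) = √(61596.2011 + 361) = √61957.2011 = 248.912035
L = 1 × 248.912035 = 248.912035
V = π·1.25² × L = 4.908739 × 248.912035 = 1221.844094

L=248.912 V=1221.844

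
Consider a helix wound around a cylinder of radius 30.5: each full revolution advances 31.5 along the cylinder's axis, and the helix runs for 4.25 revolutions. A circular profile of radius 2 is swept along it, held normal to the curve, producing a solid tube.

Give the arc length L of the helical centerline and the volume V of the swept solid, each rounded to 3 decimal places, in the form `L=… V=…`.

2πR = 2π·30.5 = 191.637152
per-turn = √(191.637152² + 31.5²) = √(36724.7980 + 992.25) = √37717.0480 = 194.208774
L = 4.25 × 194.208774 = 825.387290
V = π·2² × L = 12.566371 × 825.387290 = 10372.122591

L=825.387 V=10372.123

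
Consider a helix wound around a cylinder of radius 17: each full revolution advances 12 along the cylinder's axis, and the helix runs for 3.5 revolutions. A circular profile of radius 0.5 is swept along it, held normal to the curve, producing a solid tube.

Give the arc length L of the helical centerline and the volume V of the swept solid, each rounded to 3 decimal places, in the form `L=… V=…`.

L=376.201 V=295.468

2πR = 2π·17 = 106.814150
per-turn = √(106.814150² + 12²) = √(11409.2627 + 144) = √11553.2627 = 107.486105
L = 3.5 × 107.486105 = 376.201366
V = π·0.5² × L = 0.785398 × 376.201366 = 295.467862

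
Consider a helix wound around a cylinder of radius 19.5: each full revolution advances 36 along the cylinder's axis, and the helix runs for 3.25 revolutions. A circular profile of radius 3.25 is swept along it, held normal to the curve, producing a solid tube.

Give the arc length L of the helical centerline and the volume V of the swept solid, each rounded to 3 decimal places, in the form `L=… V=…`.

2πR = 2π·19.5 = 122.522113
per-turn = √(122.522113² + 36²) = √(15011.6683 + 1296) = √16307.6683 = 127.701481
L = 3.25 × 127.701481 = 415.029814
V = π·3.25² × L = 33.183072 × 415.029814 = 13771.964361

L=415.030 V=13771.964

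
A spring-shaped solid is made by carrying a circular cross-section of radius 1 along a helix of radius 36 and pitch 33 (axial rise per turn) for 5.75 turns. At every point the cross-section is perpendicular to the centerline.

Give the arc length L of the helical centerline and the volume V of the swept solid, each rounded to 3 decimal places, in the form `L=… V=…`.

2πR = 2π·36 = 226.194671
per-turn = √(226.194671² + 33²) = √(51164.0292 + 1089) = √52253.0292 = 228.589215
L = 5.75 × 228.589215 = 1314.387986
V = π·1² × L = 3.141593 × 1314.387986 = 4129.271642

L=1314.388 V=4129.272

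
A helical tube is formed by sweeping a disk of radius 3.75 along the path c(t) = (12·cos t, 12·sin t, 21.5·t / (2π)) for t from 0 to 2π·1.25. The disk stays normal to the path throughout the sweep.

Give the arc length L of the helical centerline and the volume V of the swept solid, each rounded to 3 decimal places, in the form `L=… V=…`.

L=98.005 V=4329.712

2πR = 2π·12 = 75.398224
per-turn = √(75.398224² + 21.5²) = √(5684.8921 + 462.25) = √6147.1421 = 78.403713
L = 1.25 × 78.403713 = 98.004641
V = π·3.75² × L = 44.178647 × 98.004641 = 4329.712393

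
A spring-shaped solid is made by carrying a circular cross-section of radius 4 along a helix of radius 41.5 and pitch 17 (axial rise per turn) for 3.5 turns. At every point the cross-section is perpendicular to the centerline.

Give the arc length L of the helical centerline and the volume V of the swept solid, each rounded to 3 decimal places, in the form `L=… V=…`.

2πR = 2π·41.5 = 260.752190
per-turn = √(260.752190² + 17²) = √(67991.7047 + 289) = √68280.7047 = 261.305769
L = 3.5 × 261.305769 = 914.570190
V = π·4² × L = 50.265482 × 914.570190 = 45971.311852

L=914.570 V=45971.312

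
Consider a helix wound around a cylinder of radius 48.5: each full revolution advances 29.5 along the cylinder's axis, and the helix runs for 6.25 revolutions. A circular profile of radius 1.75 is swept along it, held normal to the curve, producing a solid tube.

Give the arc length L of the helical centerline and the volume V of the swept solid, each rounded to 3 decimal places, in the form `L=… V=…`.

2πR = 2π·48.5 = 304.734487
per-turn = √(304.734487² + 29.5²) = √(92863.1078 + 870.25) = √93733.3578 = 306.159040
L = 6.25 × 306.159040 = 1913.494000
V = π·1.75² × L = 9.621128 × 1913.494000 = 18409.969751

L=1913.494 V=18409.970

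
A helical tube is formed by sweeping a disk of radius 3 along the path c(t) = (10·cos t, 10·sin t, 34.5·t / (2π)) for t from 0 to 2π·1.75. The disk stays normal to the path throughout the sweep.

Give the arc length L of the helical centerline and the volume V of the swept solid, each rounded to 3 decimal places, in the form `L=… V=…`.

L=125.441 V=3546.756

2πR = 2π·10 = 62.831853
per-turn = √(62.831853² + 34.5²) = √(3947.8418 + 1190.25) = √5138.0918 = 71.680484
L = 1.75 × 71.680484 = 125.440847
V = π·3² × L = 28.274334 × 125.440847 = 3546.756382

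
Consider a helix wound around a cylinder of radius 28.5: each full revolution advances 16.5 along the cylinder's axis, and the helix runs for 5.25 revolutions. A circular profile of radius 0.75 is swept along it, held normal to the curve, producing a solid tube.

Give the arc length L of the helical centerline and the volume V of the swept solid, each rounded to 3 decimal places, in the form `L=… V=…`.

2πR = 2π·28.5 = 179.070781
per-turn = √(179.070781² + 16.5²) = √(32066.3447 + 272.25) = √32338.5947 = 179.829349
L = 5.25 × 179.829349 = 944.104081
V = π·0.75² × L = 1.767146 × 944.104081 = 1668.369626

L=944.104 V=1668.370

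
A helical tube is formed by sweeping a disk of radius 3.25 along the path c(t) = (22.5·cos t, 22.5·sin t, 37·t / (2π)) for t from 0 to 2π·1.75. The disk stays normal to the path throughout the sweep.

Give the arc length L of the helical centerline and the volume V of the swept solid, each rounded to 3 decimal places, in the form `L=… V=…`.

2πR = 2π·22.5 = 141.371669
per-turn = √(141.371669² + 37²) = √(19985.9489 + 1369) = √21354.9489 = 146.133326
L = 1.75 × 146.133326 = 255.733320
V = π·3.25² × L = 33.183072 × 255.733320 = 8486.017279

L=255.733 V=8486.017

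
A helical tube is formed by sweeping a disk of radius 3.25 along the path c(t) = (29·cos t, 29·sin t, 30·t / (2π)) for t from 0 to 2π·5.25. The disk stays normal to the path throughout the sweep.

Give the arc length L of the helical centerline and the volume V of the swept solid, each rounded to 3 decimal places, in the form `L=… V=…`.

L=969.494 V=32170.787

2πR = 2π·29 = 182.212374
per-turn = √(182.212374² + 30²) = √(33201.3492 + 900) = √34101.3492 = 184.665506
L = 5.25 × 184.665506 = 969.493908
V = π·3.25² × L = 33.183072 × 969.493908 = 32170.786541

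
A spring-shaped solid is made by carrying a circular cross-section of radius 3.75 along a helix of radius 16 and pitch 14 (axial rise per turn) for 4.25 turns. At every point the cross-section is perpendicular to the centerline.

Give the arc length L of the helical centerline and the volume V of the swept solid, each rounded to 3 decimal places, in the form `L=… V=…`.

2πR = 2π·16 = 100.530965
per-turn = √(100.530965² + 14²) = √(10106.4749 + 196) = √10302.4749 = 101.501108
L = 4.25 × 101.501108 = 431.379709
V = π·3.75² × L = 44.178647 × 431.379709 = 19057.771737

L=431.380 V=19057.772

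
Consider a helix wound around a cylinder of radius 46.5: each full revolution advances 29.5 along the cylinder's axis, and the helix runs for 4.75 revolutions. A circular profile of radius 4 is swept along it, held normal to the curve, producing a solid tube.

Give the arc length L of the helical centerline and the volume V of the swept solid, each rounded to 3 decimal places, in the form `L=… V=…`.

L=1394.855 V=70113.048

2πR = 2π·46.5 = 292.168117
per-turn = √(292.168117² + 29.5²) = √(85362.2085 + 870.25) = √86232.4585 = 293.653637
L = 4.75 × 293.653637 = 1394.854775
V = π·4² × L = 50.265482 × 1394.854775 = 70113.048237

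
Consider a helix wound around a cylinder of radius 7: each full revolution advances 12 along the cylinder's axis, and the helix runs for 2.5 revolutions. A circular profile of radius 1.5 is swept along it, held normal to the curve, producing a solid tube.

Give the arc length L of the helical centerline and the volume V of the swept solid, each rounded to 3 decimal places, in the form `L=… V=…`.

2πR = 2π·7 = 43.982297
per-turn = √(43.982297² + 12²) = √(1934.4425 + 144) = √2078.4425 = 45.589938
L = 2.5 × 45.589938 = 113.974845
V = π·1.5² × L = 7.068583 × 113.974845 = 805.640708

L=113.975 V=805.641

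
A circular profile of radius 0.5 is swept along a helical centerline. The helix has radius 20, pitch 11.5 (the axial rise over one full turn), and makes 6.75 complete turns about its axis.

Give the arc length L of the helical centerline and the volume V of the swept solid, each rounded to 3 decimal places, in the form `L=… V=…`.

L=851.775 V=668.982

2πR = 2π·20 = 125.663706
per-turn = √(125.663706² + 11.5²) = √(15791.3670 + 132.25) = √15923.6170 = 126.188815
L = 6.75 × 126.188815 = 851.774502
V = π·0.5² × L = 0.785398 × 851.774502 = 668.982129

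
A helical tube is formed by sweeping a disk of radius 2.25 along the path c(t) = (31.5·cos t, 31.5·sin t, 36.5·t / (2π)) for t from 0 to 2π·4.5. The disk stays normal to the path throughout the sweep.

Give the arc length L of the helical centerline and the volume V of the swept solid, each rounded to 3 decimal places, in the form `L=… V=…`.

L=905.660 V=14403.903

2πR = 2π·31.5 = 197.920337
per-turn = √(197.920337² + 36.5²) = √(39172.4599 + 1332.25) = √40504.7099 = 201.257819
L = 4.5 × 201.257819 = 905.660187
V = π·2.25² × L = 15.904313 × 905.660187 = 14403.902917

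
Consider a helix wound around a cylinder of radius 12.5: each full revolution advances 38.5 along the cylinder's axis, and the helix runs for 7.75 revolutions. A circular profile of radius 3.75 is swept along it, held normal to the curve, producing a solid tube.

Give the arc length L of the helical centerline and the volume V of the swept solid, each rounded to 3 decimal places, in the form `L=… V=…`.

2πR = 2π·12.5 = 78.539816
per-turn = √(78.539816² + 38.5²) = √(6168.5028 + 1482.25) = √7650.7528 = 87.468582
L = 7.75 × 87.468582 = 677.881507
V = π·3.75² × L = 44.178647 × 677.881507 = 29947.887582

L=677.882 V=29947.888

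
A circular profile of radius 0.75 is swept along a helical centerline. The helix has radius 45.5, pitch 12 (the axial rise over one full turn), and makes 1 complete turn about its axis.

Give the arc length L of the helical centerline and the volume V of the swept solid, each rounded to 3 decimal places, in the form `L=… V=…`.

L=286.137 V=505.645

2πR = 2π·45.5 = 285.884931
per-turn = √(285.884931² + 12²) = √(81730.1940 + 144) = √81874.1940 = 286.136670
L = 1 × 286.136670 = 286.136670
V = π·0.75² × L = 1.767146 × 286.136670 = 505.645234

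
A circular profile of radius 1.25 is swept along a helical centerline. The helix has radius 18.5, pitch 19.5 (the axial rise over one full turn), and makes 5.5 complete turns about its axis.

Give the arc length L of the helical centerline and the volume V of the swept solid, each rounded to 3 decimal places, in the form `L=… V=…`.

L=648.248 V=3182.078

2πR = 2π·18.5 = 116.238928
per-turn = √(116.238928² + 19.5²) = √(13511.4884 + 380.25) = √13891.7384 = 117.863219
L = 5.5 × 117.863219 = 648.247705
V = π·1.25² × L = 4.908739 × 648.247705 = 3182.078482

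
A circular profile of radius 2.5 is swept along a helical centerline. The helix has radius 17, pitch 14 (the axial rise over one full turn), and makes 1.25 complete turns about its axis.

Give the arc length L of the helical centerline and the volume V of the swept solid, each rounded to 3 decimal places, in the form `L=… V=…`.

L=134.660 V=2644.036

2πR = 2π·17 = 106.814150
per-turn = √(106.814150² + 14²) = √(11409.2627 + 196) = √11605.2627 = 107.727725
L = 1.25 × 107.727725 = 134.659656
V = π·2.5² × L = 19.634954 × 134.659656 = 2644.036162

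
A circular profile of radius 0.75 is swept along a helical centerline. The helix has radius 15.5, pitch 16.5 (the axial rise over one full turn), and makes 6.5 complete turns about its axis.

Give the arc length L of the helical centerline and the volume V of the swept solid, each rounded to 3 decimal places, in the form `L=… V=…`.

2πR = 2π·15.5 = 97.389372
per-turn = √(97.389372² + 16.5²) = √(9484.6898 + 272.25) = √9756.9398 = 98.777223
L = 6.5 × 98.777223 = 642.051951
V = π·0.75² × L = 1.767146 × 642.051951 = 1134.599452

L=642.052 V=1134.599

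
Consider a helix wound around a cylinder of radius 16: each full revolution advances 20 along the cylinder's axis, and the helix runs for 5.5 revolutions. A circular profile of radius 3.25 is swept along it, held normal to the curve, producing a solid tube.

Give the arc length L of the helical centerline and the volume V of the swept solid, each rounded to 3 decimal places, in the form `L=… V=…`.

L=563.756 V=18707.157

2πR = 2π·16 = 100.530965
per-turn = √(100.530965² + 20²) = √(10106.4749 + 400) = √10506.4749 = 102.501097
L = 5.5 × 102.501097 = 563.756034
V = π·3.25² × L = 33.183072 × 563.756034 = 18707.157296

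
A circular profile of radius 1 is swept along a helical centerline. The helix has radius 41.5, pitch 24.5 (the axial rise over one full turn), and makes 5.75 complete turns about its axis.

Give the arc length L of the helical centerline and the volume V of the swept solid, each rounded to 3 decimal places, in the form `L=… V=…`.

2πR = 2π·41.5 = 260.752190
per-turn = √(260.752190² + 24.5²) = √(67991.7047 + 600.25) = √68591.9547 = 261.900658
L = 5.75 × 261.900658 = 1505.928784
V = π·1² × L = 3.141593 × 1505.928784 = 4731.014805

L=1505.929 V=4731.015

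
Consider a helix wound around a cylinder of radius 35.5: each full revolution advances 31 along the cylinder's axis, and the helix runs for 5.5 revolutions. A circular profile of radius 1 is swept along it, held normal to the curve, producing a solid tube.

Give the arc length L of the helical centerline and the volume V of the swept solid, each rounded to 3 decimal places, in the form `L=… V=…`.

2πR = 2π·35.5 = 223.053078
per-turn = √(223.053078² + 31²) = √(49752.6758 + 961) = √50713.6758 = 225.196971
L = 5.5 × 225.196971 = 1238.583341
V = π·1² × L = 3.141593 × 1238.583341 = 3891.124325

L=1238.583 V=3891.124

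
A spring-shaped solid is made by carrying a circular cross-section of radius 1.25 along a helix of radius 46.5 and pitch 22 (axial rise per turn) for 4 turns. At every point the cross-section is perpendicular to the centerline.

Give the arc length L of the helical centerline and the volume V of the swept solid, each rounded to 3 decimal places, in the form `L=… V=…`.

2πR = 2π·46.5 = 292.168117
per-turn = √(292.168117² + 22²) = √(85362.2085 + 484) = √85846.2085 = 292.995236
L = 4 × 292.995236 = 1171.980945
V = π·1.25² × L = 4.908739 × 1171.980945 = 5752.948011

L=1171.981 V=5752.948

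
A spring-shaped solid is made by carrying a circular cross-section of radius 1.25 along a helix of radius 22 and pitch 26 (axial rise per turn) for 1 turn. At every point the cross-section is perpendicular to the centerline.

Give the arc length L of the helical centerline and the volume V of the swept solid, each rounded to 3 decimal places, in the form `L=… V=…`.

L=140.654 V=690.434

2πR = 2π·22 = 138.230077
per-turn = √(138.230077² + 26²) = √(19107.5541 + 676) = √19783.5541 = 140.654023
L = 1 × 140.654023 = 140.654023
V = π·1.25² × L = 4.908739 × 140.654023 = 690.433820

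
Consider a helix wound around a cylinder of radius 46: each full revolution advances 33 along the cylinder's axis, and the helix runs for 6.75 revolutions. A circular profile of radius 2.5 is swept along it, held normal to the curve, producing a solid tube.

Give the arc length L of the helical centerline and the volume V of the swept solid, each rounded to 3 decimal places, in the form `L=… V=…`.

2πR = 2π·46 = 289.026524
per-turn = √(289.026524² + 33²) = √(83536.3317 + 1089) = √84625.3317 = 290.904334
L = 6.75 × 290.904334 = 1963.604256
V = π·2.5² × L = 19.634954 × 1963.604256 = 38555.279403

L=1963.604 V=38555.279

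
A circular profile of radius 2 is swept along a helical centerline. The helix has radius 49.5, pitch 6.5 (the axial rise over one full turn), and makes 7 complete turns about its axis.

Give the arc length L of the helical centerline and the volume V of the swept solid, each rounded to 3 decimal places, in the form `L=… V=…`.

2πR = 2π·49.5 = 311.017673
per-turn = √(311.017673² + 6.5²) = √(96731.9927 + 42.25) = √96774.2427 = 311.085587
L = 7 × 311.085587 = 2177.599112
V = π·2² × L = 12.566371 × 2177.599112 = 27364.517495

L=2177.599 V=27364.517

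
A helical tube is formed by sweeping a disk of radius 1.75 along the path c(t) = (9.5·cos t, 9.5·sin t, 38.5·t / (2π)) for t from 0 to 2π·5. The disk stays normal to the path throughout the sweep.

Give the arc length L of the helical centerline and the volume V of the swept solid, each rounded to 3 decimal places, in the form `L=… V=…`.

L=355.147 V=3416.915

2πR = 2π·9.5 = 59.690260
per-turn = √(59.690260² + 38.5²) = √(3562.9272 + 1482.25) = √5045.1772 = 71.029411
L = 5 × 71.029411 = 355.147054
V = π·1.75² × L = 9.621128 × 355.147054 = 3416.915085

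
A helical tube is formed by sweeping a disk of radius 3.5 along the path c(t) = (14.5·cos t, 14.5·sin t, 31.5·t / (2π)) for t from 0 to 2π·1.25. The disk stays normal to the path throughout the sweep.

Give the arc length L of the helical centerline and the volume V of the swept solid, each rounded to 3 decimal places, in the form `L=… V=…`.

2πR = 2π·14.5 = 91.106187
per-turn = √(91.106187² + 31.5²) = √(8300.3373 + 992.25) = √9292.5873 = 96.398067
L = 1.25 × 96.398067 = 120.497584
V = π·3.5² × L = 38.484510 × 120.497584 = 4637.290463

L=120.498 V=4637.290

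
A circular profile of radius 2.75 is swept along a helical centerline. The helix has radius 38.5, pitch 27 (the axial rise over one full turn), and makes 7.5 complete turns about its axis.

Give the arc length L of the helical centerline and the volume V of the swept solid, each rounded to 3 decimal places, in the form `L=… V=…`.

L=1825.536 V=43371.617

2πR = 2π·38.5 = 241.902634
per-turn = √(241.902634² + 27²) = √(58516.8845 + 729) = √59245.8845 = 243.404775
L = 7.5 × 243.404775 = 1825.535813
V = π·2.75² × L = 23.758294 × 1825.535813 = 43371.617350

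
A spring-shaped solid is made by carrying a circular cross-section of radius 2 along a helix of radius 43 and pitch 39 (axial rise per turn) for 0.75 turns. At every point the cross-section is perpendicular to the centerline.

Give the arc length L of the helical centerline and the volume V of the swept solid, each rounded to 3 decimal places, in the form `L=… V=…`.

2πR = 2π·43 = 270.176968
per-turn = √(270.176968² + 39²) = √(72995.5942 + 1521) = √74516.5942 = 272.977278
L = 0.75 × 272.977278 = 204.732958
V = π·2² × L = 12.566371 × 204.732958 = 2572.750231

L=204.733 V=2572.750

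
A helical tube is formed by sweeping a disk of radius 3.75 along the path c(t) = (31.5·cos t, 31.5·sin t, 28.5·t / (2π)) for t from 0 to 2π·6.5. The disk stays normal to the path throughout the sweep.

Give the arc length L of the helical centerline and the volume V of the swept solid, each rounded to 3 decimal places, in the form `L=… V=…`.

L=1299.752 V=57421.263

2πR = 2π·31.5 = 197.920337
per-turn = √(197.920337² + 28.5²) = √(39172.4599 + 812.25) = √39984.7099 = 199.961771
L = 6.5 × 199.961771 = 1299.751512
V = π·3.75² × L = 44.178647 × 1299.751512 = 57421.262817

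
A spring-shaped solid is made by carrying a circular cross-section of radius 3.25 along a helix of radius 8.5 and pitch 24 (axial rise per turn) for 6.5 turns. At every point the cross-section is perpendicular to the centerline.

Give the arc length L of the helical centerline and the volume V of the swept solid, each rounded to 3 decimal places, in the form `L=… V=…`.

2πR = 2π·8.5 = 53.407075
per-turn = √(53.407075² + 24²) = √(2852.3157 + 576) = √3428.3157 = 58.551820
L = 6.5 × 58.551820 = 380.586833
V = π·3.25² × L = 33.183072 × 380.586833 = 12629.040422

L=380.587 V=12629.040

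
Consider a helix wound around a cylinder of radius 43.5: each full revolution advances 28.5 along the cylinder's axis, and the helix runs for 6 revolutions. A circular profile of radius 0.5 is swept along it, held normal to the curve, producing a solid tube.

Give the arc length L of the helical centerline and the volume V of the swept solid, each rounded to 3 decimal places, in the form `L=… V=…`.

L=1648.803 V=1294.967

2πR = 2π·43.5 = 273.318561
per-turn = √(273.318561² + 28.5²) = √(74703.0357 + 812.25) = √75515.2857 = 274.800447
L = 6 × 274.800447 = 1648.802682
V = π·0.5² × L = 0.785398 × 1648.802682 = 1294.966599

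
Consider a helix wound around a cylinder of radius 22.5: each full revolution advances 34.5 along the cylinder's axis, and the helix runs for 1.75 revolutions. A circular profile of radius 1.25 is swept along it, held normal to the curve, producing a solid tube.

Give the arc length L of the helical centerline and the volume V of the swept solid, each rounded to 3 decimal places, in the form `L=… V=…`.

L=254.661 V=1250.063

2πR = 2π·22.5 = 141.371669
per-turn = √(141.371669² + 34.5²) = √(19985.9489 + 1190.25) = √21176.1989 = 145.520442
L = 1.75 × 145.520442 = 254.660773
V = π·1.25² × L = 4.908739 × 254.660773 = 1250.063145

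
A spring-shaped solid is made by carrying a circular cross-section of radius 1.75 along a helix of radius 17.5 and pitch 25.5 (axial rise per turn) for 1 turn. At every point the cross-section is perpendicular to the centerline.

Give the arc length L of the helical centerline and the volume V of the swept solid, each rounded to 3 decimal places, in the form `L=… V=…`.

L=112.874 V=1085.974

2πR = 2π·17.5 = 109.955743
per-turn = √(109.955743² + 25.5²) = √(12090.2654 + 650.25) = √12740.5154 = 112.873892
L = 1 × 112.873892 = 112.873892
V = π·1.75² × L = 9.621128 × 112.873892 = 1085.974102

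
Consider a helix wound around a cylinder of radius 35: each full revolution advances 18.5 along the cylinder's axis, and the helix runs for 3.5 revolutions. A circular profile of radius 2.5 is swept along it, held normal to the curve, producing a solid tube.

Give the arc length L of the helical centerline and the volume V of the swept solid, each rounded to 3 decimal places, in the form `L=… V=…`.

L=772.409 V=15166.214

2πR = 2π·35 = 219.911486
per-turn = √(219.911486² + 18.5²) = √(48361.0616 + 342.25) = √48703.3116 = 220.688268
L = 3.5 × 220.688268 = 772.408937
V = π·2.5² × L = 19.634954 × 772.408937 = 15166.214022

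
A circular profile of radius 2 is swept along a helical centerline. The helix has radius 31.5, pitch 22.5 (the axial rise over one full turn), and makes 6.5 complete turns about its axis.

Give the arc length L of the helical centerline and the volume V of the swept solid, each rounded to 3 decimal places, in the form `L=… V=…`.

L=1294.769 V=16270.541

2πR = 2π·31.5 = 197.920337
per-turn = √(197.920337² + 22.5²) = √(39172.4599 + 506.25) = √39678.7099 = 199.195155
L = 6.5 × 199.195155 = 1294.768509
V = π·2² × L = 12.566371 × 1294.768509 = 16270.540944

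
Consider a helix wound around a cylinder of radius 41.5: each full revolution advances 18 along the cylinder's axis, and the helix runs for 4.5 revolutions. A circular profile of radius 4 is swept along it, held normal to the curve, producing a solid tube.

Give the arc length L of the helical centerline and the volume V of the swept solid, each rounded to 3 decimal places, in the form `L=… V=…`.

2πR = 2π·41.5 = 260.752190
per-turn = √(260.752190² + 18²) = √(67991.7047 + 324) = √68315.7047 = 261.372731
L = 4.5 × 261.372731 = 1176.177291
V = π·4² × L = 50.265482 × 1176.177291 = 59121.119003

L=1176.177 V=59121.119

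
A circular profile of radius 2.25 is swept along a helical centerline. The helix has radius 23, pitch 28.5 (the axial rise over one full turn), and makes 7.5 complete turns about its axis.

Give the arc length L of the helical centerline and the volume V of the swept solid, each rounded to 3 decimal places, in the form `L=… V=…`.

L=1104.726 V=17569.902

2πR = 2π·23 = 144.513262
per-turn = √(144.513262² + 28.5²) = √(20884.0829 + 812.25) = √21696.3329 = 147.296751
L = 7.5 × 147.296751 = 1104.725634
V = π·2.25² × L = 15.904313 × 1104.725634 = 17569.902050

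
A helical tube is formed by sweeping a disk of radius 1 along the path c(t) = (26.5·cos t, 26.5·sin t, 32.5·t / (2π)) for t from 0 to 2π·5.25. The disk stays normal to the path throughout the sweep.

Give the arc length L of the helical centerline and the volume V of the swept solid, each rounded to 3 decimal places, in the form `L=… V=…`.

2πR = 2π·26.5 = 166.504411
per-turn = √(166.504411² + 32.5²) = √(27723.7188 + 1056.25) = √28779.9688 = 169.646600
L = 5.25 × 169.646600 = 890.644648
V = π·1² × L = 3.141593 × 890.644648 = 2798.042683

L=890.645 V=2798.043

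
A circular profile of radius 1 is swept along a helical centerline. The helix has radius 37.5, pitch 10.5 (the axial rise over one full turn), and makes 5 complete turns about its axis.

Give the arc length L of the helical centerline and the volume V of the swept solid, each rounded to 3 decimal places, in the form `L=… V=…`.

L=1179.266 V=3704.775

2πR = 2π·37.5 = 235.619449
per-turn = √(235.619449² + 10.5²) = √(55516.5248 + 110.25) = √55626.7748 = 235.853291
L = 5 × 235.853291 = 1179.266454
V = π·1² × L = 3.141593 × 1179.266454 = 3704.774828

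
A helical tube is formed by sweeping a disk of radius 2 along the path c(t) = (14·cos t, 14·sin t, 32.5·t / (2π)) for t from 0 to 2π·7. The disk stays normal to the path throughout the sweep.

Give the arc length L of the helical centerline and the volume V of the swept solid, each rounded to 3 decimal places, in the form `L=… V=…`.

2πR = 2π·14 = 87.964594
per-turn = √(87.964594² + 32.5²) = √(7737.7699 + 1056.25) = √8794.0199 = 93.776435
L = 7 × 93.776435 = 656.435048
V = π·2² × L = 12.566371 × 656.435048 = 8249.006102

L=656.435 V=8249.006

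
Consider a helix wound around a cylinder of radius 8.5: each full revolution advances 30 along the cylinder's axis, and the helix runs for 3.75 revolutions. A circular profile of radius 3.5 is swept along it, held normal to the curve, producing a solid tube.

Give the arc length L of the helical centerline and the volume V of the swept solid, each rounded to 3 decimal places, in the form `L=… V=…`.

L=229.711 V=8840.298

2πR = 2π·8.5 = 53.407075
per-turn = √(53.407075² + 30²) = √(2852.3157 + 900) = √3752.3157 = 61.256148
L = 3.75 × 61.256148 = 229.710555
V = π·3.5² × L = 38.484510 × 229.710555 = 8840.298157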